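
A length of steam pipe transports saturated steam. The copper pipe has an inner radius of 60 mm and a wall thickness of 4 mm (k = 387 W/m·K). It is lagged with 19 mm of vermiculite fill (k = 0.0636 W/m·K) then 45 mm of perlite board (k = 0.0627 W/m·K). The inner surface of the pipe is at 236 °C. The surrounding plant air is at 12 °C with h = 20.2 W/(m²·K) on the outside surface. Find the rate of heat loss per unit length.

q′ ≈ 124 W/m

Cylindrical conduction, so R = ln(r₂/r₁)/(2πkL) per layer, in series:
R_copper pipe wall = ln(64/60)/(2π×387×1) = 2.654×10^-5 K/W
R_vermiculite fill = ln(83/64)/(2π×0.0636×1) = 0.6505 K/W
R_perlite board = ln(128/83)/(2π×0.0627×1) = 1.1 K/W
R_outer film = 1/(h_o·2πr_oL) = 1/(20.2×2π×0.128×1) = 0.06155 K/W
R_total = 1.812 K/W
Q = ΔT/R_total = 224/1.812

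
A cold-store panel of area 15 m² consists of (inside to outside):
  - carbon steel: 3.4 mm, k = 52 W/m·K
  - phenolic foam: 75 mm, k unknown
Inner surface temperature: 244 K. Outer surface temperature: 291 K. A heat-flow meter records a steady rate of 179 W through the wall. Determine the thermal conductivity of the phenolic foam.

k ≈ 0.019 W/(m·K)

Model the wall as resistances in series:
R_carbon steel = L/(kA) = 0.0034/(52×15) = 4.359×10^-6 K/W
Sum of known resistances R_other = 4.359×10^-6 K/W
Total R = ΔT/Q = 47/179 = 0.2626 K/W
R_phenolic foam = R_total − R_other = 0.2626 K/W
k = L/(R·A) = 0.075/(0.2626×15)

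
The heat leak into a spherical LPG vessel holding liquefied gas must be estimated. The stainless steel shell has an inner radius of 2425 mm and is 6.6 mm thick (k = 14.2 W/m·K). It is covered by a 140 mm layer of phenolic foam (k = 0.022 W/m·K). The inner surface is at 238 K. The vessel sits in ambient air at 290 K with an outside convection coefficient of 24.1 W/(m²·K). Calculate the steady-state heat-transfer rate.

Q ≈ 638 W

Each spherical layer contributes R = (1/r_i − 1/r_o)/(4πk):
R_stainless steel shell = (1/2.425 − 1/2.4316)/(4π×14.2) = 6.273×10^-6 K/W
R_phenolic foam = (1/2.4316 − 1/2.5716)/(4π×0.022) = 0.08098 K/W
R_outer film = 1/(h·4πr_o²) = 1/(24.1×4π×2.5716²) = 4.993×10^-4 K/W
R_total = 0.08149 K/W
Q = ΔT/R_total = 52/0.08149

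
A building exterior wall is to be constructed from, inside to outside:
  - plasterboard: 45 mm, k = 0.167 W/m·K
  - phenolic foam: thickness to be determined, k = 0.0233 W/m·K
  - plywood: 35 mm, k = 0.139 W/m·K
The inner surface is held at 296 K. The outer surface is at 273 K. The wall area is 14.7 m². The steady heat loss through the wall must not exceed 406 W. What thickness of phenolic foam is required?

Treating each layer as a thermal resistance in series:
R_plasterboard = L/(kA) = 0.045/(0.167×14.7) = 0.01833 K/W
R_plywood = L/(kA) = 0.035/(0.139×14.7) = 0.01713 K/W
Sum of the known resistances R_other = 0.03546 K/W
Required total resistance R_tot = ΔT/Q_allow = 23/406 = 0.05665 K/W
R_phenolic foam = R_tot − R_other = 0.02119 K/W
L = R·k·A = 0.02119×0.0233×14.7

L ≈ 7.26 mm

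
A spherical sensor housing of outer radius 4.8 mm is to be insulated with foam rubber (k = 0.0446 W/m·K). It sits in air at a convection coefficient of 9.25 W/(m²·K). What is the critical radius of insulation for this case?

r_cr ≈ 9.64 mm

For a sphere r_cr = 2k/h = 2×0.0446/9.25
r_cr = 9.64 mm; since the bare radius (4.8 mm) is below r_cr, adding a thin layer of insulation will *increase* heat loss.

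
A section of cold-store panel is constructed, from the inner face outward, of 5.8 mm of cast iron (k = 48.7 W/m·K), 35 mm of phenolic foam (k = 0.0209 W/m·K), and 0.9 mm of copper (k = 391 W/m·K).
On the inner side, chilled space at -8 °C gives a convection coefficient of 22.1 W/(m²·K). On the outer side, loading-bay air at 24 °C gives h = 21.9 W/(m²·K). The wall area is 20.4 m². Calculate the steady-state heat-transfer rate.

Model the wall as resistances in series:
R_inner film = 1/(h_i·A) = 1/(22.1×20.4) = 0.002218 K/W
R_cast iron = L/(kA) = 0.0058/(48.7×20.4) = 5.838×10^-6 K/W
R_phenolic foam = L/(kA) = 0.035/(0.0209×20.4) = 0.08209 K/W
R_copper = L/(kA) = 0.0009/(391×20.4) = 1.128×10^-7 K/W
R_outer film = 1/(h_o·A) = 1/(21.9×20.4) = 0.002238 K/W
R_total = 0.08655 K/W
Q = ΔT / R_total = 32 / 0.08655

Q ≈ 370 W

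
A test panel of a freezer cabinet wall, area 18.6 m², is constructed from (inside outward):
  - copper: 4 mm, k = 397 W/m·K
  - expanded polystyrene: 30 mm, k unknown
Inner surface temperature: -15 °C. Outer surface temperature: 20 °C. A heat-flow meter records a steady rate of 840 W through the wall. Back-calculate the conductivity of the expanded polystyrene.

k ≈ 0.0387 W/(m·K)

Treating each layer as a thermal resistance in series:
R_copper = L/(kA) = 0.004/(397×18.6) = 5.417×10^-7 K/W
Sum of known resistances R_other = 5.417×10^-7 K/W
Total R = ΔT/Q = 35/840 = 0.04167 K/W
R_expanded polystyrene = R_total − R_other = 0.04167 K/W
k = L/(R·A) = 0.03/(0.04167×18.6)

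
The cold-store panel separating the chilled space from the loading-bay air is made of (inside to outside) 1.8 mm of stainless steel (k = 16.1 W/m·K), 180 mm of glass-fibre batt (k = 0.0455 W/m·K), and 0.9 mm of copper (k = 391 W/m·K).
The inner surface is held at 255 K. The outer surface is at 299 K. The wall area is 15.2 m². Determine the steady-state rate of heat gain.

Using the resistance-network approach (series):
R_stainless steel = L/(kA) = 0.0018/(16.1×15.2) = 7.355×10^-6 K/W
R_glass-fibre batt = L/(kA) = 0.18/(0.0455×15.2) = 0.2603 K/W
R_copper = L/(kA) = 0.0009/(391×15.2) = 1.514×10^-7 K/W
R_total = 0.2603 K/W
Q = ΔT / R_total = 44 / 0.2603

Q ≈ 169 W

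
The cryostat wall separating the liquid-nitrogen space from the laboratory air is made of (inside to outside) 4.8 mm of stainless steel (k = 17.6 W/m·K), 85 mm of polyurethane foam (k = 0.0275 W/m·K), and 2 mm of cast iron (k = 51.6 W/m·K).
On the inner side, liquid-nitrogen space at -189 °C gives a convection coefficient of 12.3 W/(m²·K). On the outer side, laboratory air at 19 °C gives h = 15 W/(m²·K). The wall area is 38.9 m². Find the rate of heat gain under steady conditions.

Q ≈ 2500 W

Series thermal resistances:
R_inner film = 1/(h_i·A) = 1/(12.3×38.9) = 0.00209 K/W
R_stainless steel = L/(kA) = 0.0048/(17.6×38.9) = 7.011×10^-6 K/W
R_polyurethane foam = L/(kA) = 0.085/(0.0275×38.9) = 0.07946 K/W
R_cast iron = L/(kA) = 0.002/(51.6×38.9) = 9.964×10^-7 K/W
R_outer film = 1/(h_o·A) = 1/(15×38.9) = 0.001714 K/W
R_total = 0.08327 K/W
Q = ΔT / R_total = 208 / 0.08327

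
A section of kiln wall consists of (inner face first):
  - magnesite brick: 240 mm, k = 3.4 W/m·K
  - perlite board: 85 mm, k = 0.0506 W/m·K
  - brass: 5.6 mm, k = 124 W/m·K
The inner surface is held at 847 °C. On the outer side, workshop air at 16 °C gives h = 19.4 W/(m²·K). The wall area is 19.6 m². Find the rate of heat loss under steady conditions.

Q ≈ 9040 W

Series thermal resistances:
R_magnesite brick = L/(kA) = 0.24/(3.4×19.6) = 0.003601 K/W
R_perlite board = L/(kA) = 0.085/(0.0506×19.6) = 0.08571 K/W
R_brass = L/(kA) = 0.0056/(124×19.6) = 2.304×10^-6 K/W
R_outer film = 1/(h_o·A) = 1/(19.4×19.6) = 0.00263 K/W
R_total = 0.09194 K/W
Q = ΔT / R_total = 831 / 0.09194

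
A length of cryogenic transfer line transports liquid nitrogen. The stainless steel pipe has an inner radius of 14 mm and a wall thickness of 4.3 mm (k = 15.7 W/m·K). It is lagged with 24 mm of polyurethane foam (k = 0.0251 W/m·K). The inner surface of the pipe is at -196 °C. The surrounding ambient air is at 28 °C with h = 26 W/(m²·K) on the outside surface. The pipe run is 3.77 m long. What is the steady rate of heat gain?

Per-layer cylindrical resistances, series-summed:
R_stainless steel pipe wall = ln(18.3/14)/(2π×15.7×3.77) = 7.202×10^-4 K/W
R_polyurethane foam = ln(42.3/18.3)/(2π×0.0251×3.77) = 1.409 K/W
R_outer film = 1/(h_o·2πr_oL) = 1/(26×2π×0.0423×3.77) = 0.03839 K/W
R_total = 1.448 K/W
Q = ΔT/R_total = 224/1.448

Q ≈ 155 W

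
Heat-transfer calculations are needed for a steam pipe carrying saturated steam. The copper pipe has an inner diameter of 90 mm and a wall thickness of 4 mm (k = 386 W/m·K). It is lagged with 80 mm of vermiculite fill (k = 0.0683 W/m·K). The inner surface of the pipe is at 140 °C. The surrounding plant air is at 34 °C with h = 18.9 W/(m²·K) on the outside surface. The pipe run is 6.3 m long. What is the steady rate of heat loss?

For a radial system each layer contributes R = ln(r_out/r_in)/(2πkL); films add R = 1/(hA).
R_copper pipe wall = ln(49/45)/(2π×386×6.3) = 5.573×10^-6 K/W
R_vermiculite fill = ln(129/49)/(2π×0.0683×6.3) = 0.358 K/W
R_outer film = 1/(h_o·2πr_oL) = 1/(18.9×2π×0.129×6.3) = 0.01036 K/W
R_total = 0.3684 K/W
Q = ΔT/R_total = 106/0.3684

Q ≈ 288 W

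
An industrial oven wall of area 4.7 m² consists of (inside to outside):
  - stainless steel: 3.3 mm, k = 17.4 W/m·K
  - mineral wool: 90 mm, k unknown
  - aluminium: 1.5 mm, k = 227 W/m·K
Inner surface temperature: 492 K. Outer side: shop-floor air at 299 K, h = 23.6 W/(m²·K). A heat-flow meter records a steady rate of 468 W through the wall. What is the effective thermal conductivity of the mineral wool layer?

Thermal resistances in series:
R_stainless steel = L/(kA) = 0.0033/(17.4×4.7) = 4.035×10^-5 K/W
R_aluminium = L/(kA) = 0.0015/(227×4.7) = 1.406×10^-6 K/W
R_outer film = 1/(h_o·A) = 1/(23.6×4.7) = 0.009016 K/W
Sum of known resistances R_other = 0.009057 K/W
Total R = ΔT/Q = 193/468 = 0.4124 K/W
R_mineral wool = R_total − R_other = 0.4033 K/W
k = L/(R·A) = 0.09/(0.4033×4.7)

k ≈ 0.0475 W/(m·K)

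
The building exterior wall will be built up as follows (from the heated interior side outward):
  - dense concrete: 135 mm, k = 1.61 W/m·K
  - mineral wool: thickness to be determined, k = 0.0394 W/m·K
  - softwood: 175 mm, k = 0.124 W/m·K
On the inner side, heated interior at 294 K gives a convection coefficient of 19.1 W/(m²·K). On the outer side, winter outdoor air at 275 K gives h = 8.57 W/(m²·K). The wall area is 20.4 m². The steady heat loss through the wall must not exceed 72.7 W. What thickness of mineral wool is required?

Using the resistance-network approach (series):
R_inner film = 1/(h_i·A) = 1/(19.1×20.4) = 0.002566 K/W
R_dense concrete = L/(kA) = 0.135/(1.61×20.4) = 0.00411 K/W
R_softwood = L/(kA) = 0.175/(0.124×20.4) = 0.06918 K/W
R_outer film = 1/(h_o·A) = 1/(8.57×20.4) = 0.00572 K/W
Sum of the known resistances R_other = 0.08158 K/W
Required total resistance R_tot = ΔT/Q_allow = 19/72.7 = 0.2613 K/W
R_mineral wool = R_tot − R_other = 0.1798 K/W
L = R·k·A = 0.1798×0.0394×20.4

L ≈ 144 mm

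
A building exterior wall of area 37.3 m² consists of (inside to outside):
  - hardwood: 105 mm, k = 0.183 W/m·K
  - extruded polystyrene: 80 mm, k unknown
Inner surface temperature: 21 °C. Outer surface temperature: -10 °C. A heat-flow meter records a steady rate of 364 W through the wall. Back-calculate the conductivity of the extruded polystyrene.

k ≈ 0.0307 W/(m·K)

Series thermal resistances:
R_hardwood = L/(kA) = 0.105/(0.183×37.3) = 0.01538 K/W
Sum of known resistances R_other = 0.01538 K/W
Total R = ΔT/Q = 31/364 = 0.08516 K/W
R_extruded polystyrene = R_total − R_other = 0.06978 K/W
k = L/(R·A) = 0.08/(0.06978×37.3)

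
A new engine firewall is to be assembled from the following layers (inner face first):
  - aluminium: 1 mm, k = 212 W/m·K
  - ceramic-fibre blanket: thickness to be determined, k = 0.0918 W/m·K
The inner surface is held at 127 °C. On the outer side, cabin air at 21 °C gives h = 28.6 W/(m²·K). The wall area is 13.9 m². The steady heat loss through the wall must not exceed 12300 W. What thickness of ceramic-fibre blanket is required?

Treating each layer as a thermal resistance in series:
R_aluminium = L/(kA) = 0.001/(212×13.9) = 3.394×10^-7 K/W
R_outer film = 1/(h_o·A) = 1/(28.6×13.9) = 0.002515 K/W
Sum of the known resistances R_other = 0.002516 K/W
Required total resistance R_tot = ΔT/Q_allow = 106/12300 = 0.008618 K/W
R_ceramic-fibre blanket = R_tot − R_other = 0.006102 K/W
L = R·k·A = 0.006102×0.0918×13.9

L ≈ 7.79 mm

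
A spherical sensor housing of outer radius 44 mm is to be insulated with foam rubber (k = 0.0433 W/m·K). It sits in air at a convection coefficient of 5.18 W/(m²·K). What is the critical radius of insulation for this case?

For a sphere r_cr = 2k/h = 2×0.0433/5.18
r_cr = 16.7 mm; since the bare radius (44 mm) is above r_cr, any added insulation will reduce heat loss.

r_cr ≈ 16.7 mm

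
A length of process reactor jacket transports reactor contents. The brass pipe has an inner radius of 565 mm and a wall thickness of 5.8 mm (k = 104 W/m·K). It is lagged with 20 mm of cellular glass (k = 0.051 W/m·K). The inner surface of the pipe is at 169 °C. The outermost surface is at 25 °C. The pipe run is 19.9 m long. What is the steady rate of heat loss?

For a radial system each layer contributes R = ln(r_out/r_in)/(2πkL); films add R = 1/(hA).
R_brass pipe wall = ln(570.8/565)/(2π×104×19.9) = 7.854×10^-7 K/W
R_cellular glass = ln(590.8/570.8)/(2π×0.051×19.9) = 0.005401 K/W
R_total = 0.005401 K/W
Q = ΔT/R_total = 144/0.005401

Q ≈ 26700 W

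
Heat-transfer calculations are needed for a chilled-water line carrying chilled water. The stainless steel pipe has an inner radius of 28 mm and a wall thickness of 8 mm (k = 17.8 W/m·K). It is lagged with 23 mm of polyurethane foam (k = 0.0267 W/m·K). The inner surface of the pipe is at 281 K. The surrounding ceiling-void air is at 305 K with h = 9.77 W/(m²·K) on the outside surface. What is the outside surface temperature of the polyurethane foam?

T ≈ 303 K

Treating each annulus and film as a series resistance:
R_stainless steel pipe wall = ln(36/28)/(2π×17.8×1) = 0.002247 K/W
R_polyurethane foam = ln(59/36)/(2π×0.0267×1) = 2.945 K/W
R_outer film = 1/(h_o·2πr_oL) = 1/(9.77×2π×0.059×1) = 0.2761 K/W
R_total = 3.223 K/W
Q = ΔT/R_total = 24/3.223
Q = 7.45 W/m
T_interface = T_inner + Q·ΣR(inner→interface) = 281 + 7.45×2.947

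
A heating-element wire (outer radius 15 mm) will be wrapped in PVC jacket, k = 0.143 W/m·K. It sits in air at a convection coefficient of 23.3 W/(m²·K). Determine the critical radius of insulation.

r_cr ≈ 6.14 mm

For a cylinder r_cr = k/h = 0.143/23.3
r_cr = 6.14 mm; since the bare radius (15 mm) is above r_cr, any added insulation will reduce heat loss.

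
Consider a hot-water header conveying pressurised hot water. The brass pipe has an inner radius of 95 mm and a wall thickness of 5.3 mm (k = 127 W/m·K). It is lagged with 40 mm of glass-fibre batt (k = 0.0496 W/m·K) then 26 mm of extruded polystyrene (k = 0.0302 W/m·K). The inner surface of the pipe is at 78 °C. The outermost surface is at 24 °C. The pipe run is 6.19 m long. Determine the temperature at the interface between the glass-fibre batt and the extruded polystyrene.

T ≈ 48.5 °C

For a radial system each layer contributes R = ln(r_out/r_in)/(2πkL); films add R = 1/(hA).
R_brass pipe wall = ln(100.3/95)/(2π×127×6.19) = 1.099×10^-5 K/W
R_glass-fibre batt = ln(140.3/100.3)/(2π×0.0496×6.19) = 0.174 K/W
R_extruded polystyrene = ln(166.3/140.3)/(2π×0.0302×6.19) = 0.1447 K/W
R_total = 0.3187 K/W
Q = ΔT/R_total = 54/0.3187
Q = 169 W
T_interface = T_inner − Q·ΣR(inner→interface) = 78 − 169×0.174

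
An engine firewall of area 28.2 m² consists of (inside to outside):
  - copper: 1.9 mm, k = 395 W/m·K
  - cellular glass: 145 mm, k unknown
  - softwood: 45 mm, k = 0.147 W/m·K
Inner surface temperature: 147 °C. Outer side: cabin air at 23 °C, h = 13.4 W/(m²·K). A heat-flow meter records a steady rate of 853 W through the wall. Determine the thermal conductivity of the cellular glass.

Thermal resistances in series:
R_copper = L/(kA) = 0.0019/(395×28.2) = 1.706×10^-7 K/W
R_softwood = L/(kA) = 0.045/(0.147×28.2) = 0.01086 K/W
R_outer film = 1/(h_o·A) = 1/(13.4×28.2) = 0.002646 K/W
Sum of known resistances R_other = 0.0135 K/W
Total R = ΔT/Q = 124/853 = 0.1454 K/W
R_cellular glass = R_total − R_other = 0.1319 K/W
k = L/(R·A) = 0.145/(0.1319×28.2)

k ≈ 0.039 W/(m·K)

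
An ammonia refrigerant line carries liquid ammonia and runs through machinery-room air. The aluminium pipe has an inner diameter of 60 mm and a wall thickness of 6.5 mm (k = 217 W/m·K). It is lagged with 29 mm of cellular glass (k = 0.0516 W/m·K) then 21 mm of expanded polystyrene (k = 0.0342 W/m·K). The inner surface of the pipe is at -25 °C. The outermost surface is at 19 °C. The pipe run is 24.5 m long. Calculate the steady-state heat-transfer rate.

For a radial system each layer contributes R = ln(r_out/r_in)/(2πkL); films add R = 1/(hA).
R_aluminium pipe wall = ln(36.5/30)/(2π×217×24.5) = 5.871×10^-6 K/W
R_cellular glass = ln(65.5/36.5)/(2π×0.0516×24.5) = 0.07361 K/W
R_expanded polystyrene = ln(86.5/65.5)/(2π×0.0342×24.5) = 0.05282 K/W
R_total = 0.1264 K/W
Q = ΔT/R_total = 44/0.1264

Q ≈ 348 W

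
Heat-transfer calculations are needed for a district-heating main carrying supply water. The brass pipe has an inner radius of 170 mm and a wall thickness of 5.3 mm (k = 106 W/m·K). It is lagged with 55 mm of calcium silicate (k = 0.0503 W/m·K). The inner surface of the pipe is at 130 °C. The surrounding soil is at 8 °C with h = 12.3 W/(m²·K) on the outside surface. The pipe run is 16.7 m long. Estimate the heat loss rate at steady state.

Q ≈ 2220 W

Cylindrical conduction, so R = ln(r₂/r₁)/(2πkL) per layer, in series:
R_brass pipe wall = ln(175.3/170)/(2π×106×16.7) = 2.76×10^-6 K/W
R_calcium silicate = ln(230.3/175.3)/(2π×0.0503×16.7) = 0.0517 K/W
R_outer film = 1/(h_o·2πr_oL) = 1/(12.3×2π×0.2303×16.7) = 0.003364 K/W
R_total = 0.05507 K/W
Q = ΔT/R_total = 122/0.05507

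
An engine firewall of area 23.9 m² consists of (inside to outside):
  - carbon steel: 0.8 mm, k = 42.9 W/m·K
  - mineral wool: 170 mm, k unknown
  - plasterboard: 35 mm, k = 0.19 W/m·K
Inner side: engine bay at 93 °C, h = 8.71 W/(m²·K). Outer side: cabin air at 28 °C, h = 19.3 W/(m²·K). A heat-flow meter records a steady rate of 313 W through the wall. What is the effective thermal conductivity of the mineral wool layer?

Model the wall as resistances in series:
R_inner film = 1/(h_i·A) = 1/(8.71×23.9) = 0.004804 K/W
R_carbon steel = L/(kA) = 0.0008/(42.9×23.9) = 7.803×10^-7 K/W
R_plasterboard = L/(kA) = 0.035/(0.19×23.9) = 0.007708 K/W
R_outer film = 1/(h_o·A) = 1/(19.3×23.9) = 0.002168 K/W
Sum of known resistances R_other = 0.01468 K/W
Total R = ΔT/Q = 65/313 = 0.2077 K/W
R_mineral wool = R_total − R_other = 0.193 K/W
k = L/(R·A) = 0.17/(0.193×23.9)

k ≈ 0.0369 W/(m·K)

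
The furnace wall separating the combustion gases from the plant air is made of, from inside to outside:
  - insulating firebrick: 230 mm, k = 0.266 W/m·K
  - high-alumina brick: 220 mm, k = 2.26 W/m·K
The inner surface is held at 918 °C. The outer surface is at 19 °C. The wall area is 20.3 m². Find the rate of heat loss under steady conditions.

Q ≈ 19000 W

Using the resistance-network approach (series):
R_insulating firebrick = L/(kA) = 0.23/(0.266×20.3) = 0.04259 K/W
R_high-alumina brick = L/(kA) = 0.22/(2.26×20.3) = 0.004795 K/W
R_total = 0.04739 K/W
Q = ΔT / R_total = 899 / 0.04739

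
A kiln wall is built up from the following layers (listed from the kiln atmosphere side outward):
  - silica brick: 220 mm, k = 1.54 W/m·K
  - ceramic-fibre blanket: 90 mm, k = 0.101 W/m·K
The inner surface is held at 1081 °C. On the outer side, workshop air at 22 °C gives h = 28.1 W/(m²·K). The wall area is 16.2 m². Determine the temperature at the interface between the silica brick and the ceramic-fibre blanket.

Thermal resistances in series:
R_silica brick = L/(kA) = 0.22/(1.54×16.2) = 0.008818 K/W
R_ceramic-fibre blanket = L/(kA) = 0.09/(0.101×16.2) = 0.05501 K/W
R_outer film = 1/(h_o·A) = 1/(28.1×16.2) = 0.002197 K/W
R_total = 0.06602 K/W;  Q = ΔT/R_total = 1059/0.06602 = 16040 W
T_interface = T_inner − Q·ΣR(inner→interface) = 1081 − 16000×0.008818

T ≈ 940 °C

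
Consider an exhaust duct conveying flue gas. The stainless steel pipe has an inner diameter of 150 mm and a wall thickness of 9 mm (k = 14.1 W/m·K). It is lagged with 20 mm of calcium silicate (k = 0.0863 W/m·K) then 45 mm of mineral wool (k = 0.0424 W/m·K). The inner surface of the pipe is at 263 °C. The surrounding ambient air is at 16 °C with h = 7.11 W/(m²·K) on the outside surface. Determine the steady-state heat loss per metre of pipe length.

Per-layer cylindrical resistances, series-summed:
R_stainless steel pipe wall = ln(84/75)/(2π×14.1×1) = 0.001279 K/W
R_calcium silicate = ln(104/84)/(2π×0.0863×1) = 0.3939 K/W
R_mineral wool = ln(149/104)/(2π×0.0424×1) = 1.35 K/W
R_outer film = 1/(h_o·2πr_oL) = 1/(7.11×2π×0.149×1) = 0.1502 K/W
R_total = 1.895 K/W
Q = ΔT/R_total = 247/1.895

q′ ≈ 130 W/m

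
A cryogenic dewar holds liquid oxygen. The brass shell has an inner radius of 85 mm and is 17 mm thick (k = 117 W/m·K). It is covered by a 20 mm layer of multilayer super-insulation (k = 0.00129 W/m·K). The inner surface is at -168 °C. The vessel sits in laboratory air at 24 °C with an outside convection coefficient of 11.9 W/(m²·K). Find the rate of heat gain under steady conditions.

Q ≈ 1.93 W

Radial (spherical) resistances in series:
R_brass shell = (1/0.085 − 1/0.102)/(4π×117) = 0.001334 K/W
R_multilayer super-insulation = (1/0.102 − 1/0.122)/(4π×0.00129) = 99.14 K/W
R_outer film = 1/(h·4πr_o²) = 1/(11.9×4π×0.122²) = 0.4493 K/W
R_total = 99.6 K/W
Q = ΔT/R_total = 192/99.6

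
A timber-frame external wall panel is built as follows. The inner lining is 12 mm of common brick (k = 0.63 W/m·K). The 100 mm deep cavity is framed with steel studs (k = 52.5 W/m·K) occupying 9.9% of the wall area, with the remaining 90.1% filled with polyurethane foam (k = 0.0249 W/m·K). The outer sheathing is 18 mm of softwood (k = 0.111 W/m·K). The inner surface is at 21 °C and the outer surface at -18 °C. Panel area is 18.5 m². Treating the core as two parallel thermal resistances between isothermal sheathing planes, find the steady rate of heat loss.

Q ≈ 3600 W

Sheathing layers in series; stud and cavity paths in parallel between them.
R_inner = 0.012/(0.63×18.5) = 0.00103 K/W
R_stud  = 0.1/(52.5×0.099×18.5) = 0.00104 K/W
R_cav   = 0.1/(0.0249×0.901×18.5) = 0.2409 K/W
1/R_core = 1/R_stud + 1/R_cav → R_core = 0.001036 K/W
R_outer = 0.018/(0.111×18.5) = 0.008766 K/W
R_total = 0.01083 K/W
Q = ΔT/R_total = 39/0.01083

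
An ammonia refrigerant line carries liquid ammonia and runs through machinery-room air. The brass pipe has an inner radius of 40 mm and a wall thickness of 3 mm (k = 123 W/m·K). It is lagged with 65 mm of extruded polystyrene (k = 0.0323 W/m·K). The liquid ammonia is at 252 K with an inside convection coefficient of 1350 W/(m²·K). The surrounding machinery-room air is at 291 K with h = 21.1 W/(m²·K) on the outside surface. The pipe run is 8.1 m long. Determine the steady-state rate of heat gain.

Q ≈ 68.5 W

Treating each annulus and film as a series resistance:
R_inner film = 1/(h_i·2πr₁L) = 1/(1350×2π×0.04×8.1) = 3.639×10^-4 K/W
R_brass pipe wall = ln(43/40)/(2π×123×8.1) = 1.155×10^-5 K/W
R_extruded polystyrene = ln(108/43)/(2π×0.0323×8.1) = 0.5602 K/W
R_outer film = 1/(h_o·2πr_oL) = 1/(21.1×2π×0.108×8.1) = 0.008622 K/W
R_total = 0.5692 K/W
Q = ΔT/R_total = 39/0.5692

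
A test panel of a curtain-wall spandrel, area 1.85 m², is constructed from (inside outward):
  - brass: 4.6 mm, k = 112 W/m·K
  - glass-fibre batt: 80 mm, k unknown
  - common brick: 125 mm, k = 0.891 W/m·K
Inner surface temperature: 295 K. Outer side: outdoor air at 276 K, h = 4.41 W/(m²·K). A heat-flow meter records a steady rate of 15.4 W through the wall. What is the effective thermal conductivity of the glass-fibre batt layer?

Model the wall as resistances in series:
R_brass = L/(kA) = 0.0046/(112×1.85) = 2.22×10^-5 K/W
R_common brick = L/(kA) = 0.125/(0.891×1.85) = 0.07583 K/W
R_outer film = 1/(h_o·A) = 1/(4.41×1.85) = 0.1226 K/W
Sum of known resistances R_other = 0.1984 K/W
Total R = ΔT/Q = 19/15.4 = 1.234 K/W
R_glass-fibre batt = R_total − R_other = 1.035 K/W
k = L/(R·A) = 0.08/(1.035×1.85)

k ≈ 0.0418 W/(m·K)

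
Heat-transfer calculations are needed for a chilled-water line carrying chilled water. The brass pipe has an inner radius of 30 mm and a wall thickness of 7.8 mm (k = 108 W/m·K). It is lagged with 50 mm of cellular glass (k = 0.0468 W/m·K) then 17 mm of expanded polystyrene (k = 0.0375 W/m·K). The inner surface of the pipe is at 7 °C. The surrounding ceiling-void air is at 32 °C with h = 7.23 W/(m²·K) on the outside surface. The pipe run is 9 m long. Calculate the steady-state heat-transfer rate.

Treating each annulus and film as a series resistance:
R_brass pipe wall = ln(37.8/30)/(2π×108×9) = 3.784×10^-5 K/W
R_cellular glass = ln(87.8/37.8)/(2π×0.0468×9) = 0.3184 K/W
R_expanded polystyrene = ln(104.8/87.8)/(2π×0.0375×9) = 0.08346 K/W
R_outer film = 1/(h_o·2πr_oL) = 1/(7.23×2π×0.1048×9) = 0.02334 K/W
R_total = 0.4253 K/W
Q = ΔT/R_total = 25/0.4253

Q ≈ 58.8 W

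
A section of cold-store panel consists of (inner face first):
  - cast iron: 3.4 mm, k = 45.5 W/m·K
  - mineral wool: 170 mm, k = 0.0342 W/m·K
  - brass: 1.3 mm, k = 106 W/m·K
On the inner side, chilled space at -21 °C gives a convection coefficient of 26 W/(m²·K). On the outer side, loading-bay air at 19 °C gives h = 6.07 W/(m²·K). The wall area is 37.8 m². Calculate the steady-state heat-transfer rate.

Using the resistance-network approach (series):
R_inner film = 1/(h_i·A) = 1/(26×37.8) = 0.001018 K/W
R_cast iron = L/(kA) = 0.0034/(45.5×37.8) = 1.977×10^-6 K/W
R_mineral wool = L/(kA) = 0.17/(0.0342×37.8) = 0.1315 K/W
R_brass = L/(kA) = 0.0013/(106×37.8) = 3.244×10^-7 K/W
R_outer film = 1/(h_o·A) = 1/(6.07×37.8) = 0.004358 K/W
R_total = 0.1369 K/W
Q = ΔT / R_total = 40 / 0.1369

Q ≈ 292 W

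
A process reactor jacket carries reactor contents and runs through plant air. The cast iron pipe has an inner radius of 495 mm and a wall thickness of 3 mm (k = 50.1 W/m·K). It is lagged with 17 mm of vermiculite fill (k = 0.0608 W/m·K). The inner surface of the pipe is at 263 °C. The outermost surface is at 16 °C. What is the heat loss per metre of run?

q′ ≈ 2810 W/m

Radial resistances (cylindrical: R_cond = ln(r_o/r_i)/(2πkL), R_conv = 1/(h·2πrL)):
R_cast iron pipe wall = ln(498/495)/(2π×50.1×1) = 1.919×10^-5 K/W
R_vermiculite fill = ln(515/498)/(2π×0.0608×1) = 0.08787 K/W
R_total = 0.08789 K/W
Q = ΔT/R_total = 247/0.08789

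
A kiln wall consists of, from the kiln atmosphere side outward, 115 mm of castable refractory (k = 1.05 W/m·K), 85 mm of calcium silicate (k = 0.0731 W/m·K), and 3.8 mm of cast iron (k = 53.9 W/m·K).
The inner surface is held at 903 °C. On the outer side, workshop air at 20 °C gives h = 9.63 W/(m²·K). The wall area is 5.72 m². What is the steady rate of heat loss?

Q ≈ 3670 W

Series thermal resistances:
R_castable refractory = L/(kA) = 0.115/(1.05×5.72) = 0.01915 K/W
R_calcium silicate = L/(kA) = 0.085/(0.0731×5.72) = 0.2033 K/W
R_cast iron = L/(kA) = 0.0038/(53.9×5.72) = 1.233×10^-5 K/W
R_outer film = 1/(h_o·A) = 1/(9.63×5.72) = 0.01815 K/W
R_total = 0.2406 K/W
Q = ΔT / R_total = 883 / 0.2406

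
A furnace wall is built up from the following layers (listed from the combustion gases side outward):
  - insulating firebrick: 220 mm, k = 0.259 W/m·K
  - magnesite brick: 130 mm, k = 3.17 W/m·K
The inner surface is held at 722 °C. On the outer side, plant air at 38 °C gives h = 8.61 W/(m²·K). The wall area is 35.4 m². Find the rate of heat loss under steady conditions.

Q ≈ 24100 W

Series thermal resistances:
R_insulating firebrick = L/(kA) = 0.22/(0.259×35.4) = 0.02399 K/W
R_magnesite brick = L/(kA) = 0.13/(3.17×35.4) = 0.001158 K/W
R_outer film = 1/(h_o·A) = 1/(8.61×35.4) = 0.003281 K/W
R_total = 0.02843 K/W
Q = ΔT / R_total = 684 / 0.02843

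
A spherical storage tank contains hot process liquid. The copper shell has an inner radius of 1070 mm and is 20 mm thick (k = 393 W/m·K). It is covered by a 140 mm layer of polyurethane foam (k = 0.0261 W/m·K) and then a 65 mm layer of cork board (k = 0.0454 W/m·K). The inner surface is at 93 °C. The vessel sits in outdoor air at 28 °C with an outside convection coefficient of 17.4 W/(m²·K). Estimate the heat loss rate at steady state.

Each spherical layer contributes R = (1/r_i − 1/r_o)/(4πk):
R_copper shell = (1/1.07 − 1/1.09)/(4π×393) = 3.472×10^-6 K/W
R_polyurethane foam = (1/1.09 − 1/1.23)/(4π×0.0261) = 0.3184 K/W
R_cork board = (1/1.23 − 1/1.295)/(4π×0.0454) = 0.07153 K/W
R_outer film = 1/(h·4πr_o²) = 1/(17.4×4π×1.295²) = 0.002727 K/W
R_total = 0.3926 K/W
Q = ΔT/R_total = 65/0.3926

Q ≈ 166 W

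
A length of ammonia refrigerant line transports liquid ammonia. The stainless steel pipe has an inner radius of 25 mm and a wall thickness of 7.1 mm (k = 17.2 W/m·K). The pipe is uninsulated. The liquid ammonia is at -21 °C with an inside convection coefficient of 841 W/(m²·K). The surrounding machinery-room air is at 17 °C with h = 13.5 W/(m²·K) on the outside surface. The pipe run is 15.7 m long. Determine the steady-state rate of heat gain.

Q ≈ 1580 W

Cylindrical conduction, so R = ln(r₂/r₁)/(2πkL) per layer, in series:
R_inner film = 1/(h_i·2πr₁L) = 1/(841×2π×0.025×15.7) = 4.822×10^-4 K/W
R_stainless steel pipe wall = ln(32.1/25)/(2π×17.2×15.7) = 1.473×10^-4 K/W
R_outer film = 1/(h_o·2πr_oL) = 1/(13.5×2π×0.0321×15.7) = 0.02339 K/W
R_total = 0.02402 K/W
Q = ΔT/R_total = 38/0.02402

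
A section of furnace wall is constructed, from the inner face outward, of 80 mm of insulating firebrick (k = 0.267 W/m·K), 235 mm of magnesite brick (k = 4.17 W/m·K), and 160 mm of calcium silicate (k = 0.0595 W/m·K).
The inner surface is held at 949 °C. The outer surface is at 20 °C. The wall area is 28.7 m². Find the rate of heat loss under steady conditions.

Treating each layer as a thermal resistance in series:
R_insulating firebrick = L/(kA) = 0.08/(0.267×28.7) = 0.01044 K/W
R_magnesite brick = L/(kA) = 0.235/(4.17×28.7) = 0.001964 K/W
R_calcium silicate = L/(kA) = 0.16/(0.0595×28.7) = 0.0937 K/W
R_total = 0.1061 K/W
Q = ΔT / R_total = 929 / 0.1061

Q ≈ 8760 W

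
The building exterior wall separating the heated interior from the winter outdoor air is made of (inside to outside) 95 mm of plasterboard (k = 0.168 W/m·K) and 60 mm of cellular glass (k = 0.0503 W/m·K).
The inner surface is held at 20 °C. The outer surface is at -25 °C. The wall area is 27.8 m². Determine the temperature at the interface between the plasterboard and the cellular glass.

Series thermal resistances:
R_plasterboard = L/(kA) = 0.095/(0.168×27.8) = 0.02034 K/W
R_cellular glass = L/(kA) = 0.06/(0.0503×27.8) = 0.04291 K/W
R_total = 0.06325 K/W;  Q = ΔT/R_total = 45/0.06325 = 711.5 W
T_interface = T_inner − Q·ΣR(inner→interface) = 20 − 711×0.02034

T ≈ 5.53 °C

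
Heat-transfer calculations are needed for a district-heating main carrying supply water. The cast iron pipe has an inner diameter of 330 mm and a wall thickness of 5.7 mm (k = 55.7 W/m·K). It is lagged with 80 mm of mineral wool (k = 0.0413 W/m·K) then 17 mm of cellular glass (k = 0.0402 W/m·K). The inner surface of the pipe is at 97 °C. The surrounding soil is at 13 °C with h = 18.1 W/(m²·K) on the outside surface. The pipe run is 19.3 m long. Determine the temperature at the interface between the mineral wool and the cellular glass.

Per-layer cylindrical resistances, series-summed:
R_cast iron pipe wall = ln(170.7/165)/(2π×55.7×19.3) = 5.028×10^-6 K/W
R_mineral wool = ln(250.7/170.7)/(2π×0.0413×19.3) = 0.07674 K/W
R_cellular glass = ln(267.7/250.7)/(2π×0.0402×19.3) = 0.01346 K/W
R_outer film = 1/(h_o·2πr_oL) = 1/(18.1×2π×0.2677×19.3) = 0.001702 K/W
R_total = 0.09191 K/W
Q = ΔT/R_total = 84/0.09191
Q = 914 W
T_interface = T_inner − Q·ΣR(inner→interface) = 97 − 914×0.07675

T ≈ 26.9 °C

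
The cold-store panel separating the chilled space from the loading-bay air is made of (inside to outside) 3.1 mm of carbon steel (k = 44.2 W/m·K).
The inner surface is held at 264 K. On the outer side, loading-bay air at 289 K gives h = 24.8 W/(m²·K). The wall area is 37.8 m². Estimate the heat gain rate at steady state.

Using the resistance-network approach (series):
R_carbon steel = L/(kA) = 0.0031/(44.2×37.8) = 1.855×10^-6 K/W
R_outer film = 1/(h_o·A) = 1/(24.8×37.8) = 0.001067 K/W
R_total = 0.001069 K/W
Q = ΔT / R_total = 25 / 0.001069

Q ≈ 23400 W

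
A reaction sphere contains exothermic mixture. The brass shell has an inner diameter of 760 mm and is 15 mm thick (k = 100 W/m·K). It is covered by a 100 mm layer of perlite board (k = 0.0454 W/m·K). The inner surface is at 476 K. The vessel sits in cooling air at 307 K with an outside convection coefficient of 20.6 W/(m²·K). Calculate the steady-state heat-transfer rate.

Q ≈ 185 W

Spherical conduction: R = (1/r_in − 1/r_out)/(4πk) per layer; series-sum.
R_brass shell = (1/0.38 − 1/0.395)/(4π×100) = 7.952×10^-5 K/W
R_perlite board = (1/0.395 − 1/0.495)/(4π×0.0454) = 0.8965 K/W
R_outer film = 1/(h·4πr_o²) = 1/(20.6×4π×0.495²) = 0.01577 K/W
R_total = 0.9123 K/W
Q = ΔT/R_total = 169/0.9123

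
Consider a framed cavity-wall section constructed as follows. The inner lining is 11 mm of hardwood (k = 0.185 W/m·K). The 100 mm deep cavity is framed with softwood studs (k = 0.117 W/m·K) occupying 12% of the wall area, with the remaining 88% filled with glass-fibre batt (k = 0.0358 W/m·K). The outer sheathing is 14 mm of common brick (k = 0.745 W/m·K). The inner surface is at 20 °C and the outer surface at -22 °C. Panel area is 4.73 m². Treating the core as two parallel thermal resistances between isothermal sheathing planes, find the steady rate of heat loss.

Sheathing layers in series; stud and cavity paths in parallel between them.
R_inner = 0.011/(0.185×4.73) = 0.01257 K/W
R_stud  = 0.1/(0.117×0.12×4.73) = 1.506 K/W
R_cav   = 0.1/(0.0358×0.88×4.73) = 0.6711 K/W
1/R_core = 1/R_stud + 1/R_cav → R_core = 0.4642 K/W
R_outer = 0.014/(0.745×4.73) = 0.003973 K/W
R_total = 0.4807 K/W
Q = ΔT/R_total = 42/0.4807

Q ≈ 87.4 W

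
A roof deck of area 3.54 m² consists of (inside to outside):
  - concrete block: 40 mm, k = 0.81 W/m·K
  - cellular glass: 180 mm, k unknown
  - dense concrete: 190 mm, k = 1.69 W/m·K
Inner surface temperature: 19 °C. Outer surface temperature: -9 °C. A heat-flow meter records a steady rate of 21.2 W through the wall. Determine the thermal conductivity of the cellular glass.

k ≈ 0.0399 W/(m·K)

Series thermal resistances:
R_concrete block = L/(kA) = 0.04/(0.81×3.54) = 0.01395 K/W
R_dense concrete = L/(kA) = 0.19/(1.69×3.54) = 0.03176 K/W
Sum of known resistances R_other = 0.04571 K/W
Total R = ΔT/Q = 28/21.2 = 1.321 K/W
R_cellular glass = R_total − R_other = 1.275 K/W
k = L/(R·A) = 0.18/(1.275×3.54)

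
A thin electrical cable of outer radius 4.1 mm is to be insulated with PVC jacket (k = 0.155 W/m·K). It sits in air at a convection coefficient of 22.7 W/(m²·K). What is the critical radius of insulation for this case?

r_cr ≈ 6.83 mm

For a cylinder r_cr = k/h = 0.155/22.7
r_cr = 6.83 mm; since the bare radius (4.1 mm) is below r_cr, adding a thin layer of insulation will *increase* heat loss.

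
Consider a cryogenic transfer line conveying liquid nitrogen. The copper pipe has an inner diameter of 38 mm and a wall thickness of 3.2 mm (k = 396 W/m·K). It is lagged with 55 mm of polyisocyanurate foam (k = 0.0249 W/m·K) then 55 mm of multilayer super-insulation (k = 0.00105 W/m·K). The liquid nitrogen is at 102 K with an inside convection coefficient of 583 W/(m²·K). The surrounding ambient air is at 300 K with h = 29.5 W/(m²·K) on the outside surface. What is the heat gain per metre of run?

Treating each annulus and film as a series resistance:
R_inner film = 1/(h_i·2πr₁L) = 1/(583×2π×0.019×1) = 0.01437 K/W
R_copper pipe wall = ln(22.2/19)/(2π×396×1) = 6.256×10^-5 K/W
R_polyisocyanurate foam = ln(77.2/22.2)/(2π×0.0249×1) = 7.966 K/W
R_multilayer super-insulation = ln(132.2/77.2)/(2π×0.00105×1) = 81.54 K/W
R_outer film = 1/(h_o·2πr_oL) = 1/(29.5×2π×0.1322×1) = 0.04081 K/W
R_total = 89.56 K/W
Q = ΔT/R_total = 198/89.56

q′ ≈ 2.21 W/m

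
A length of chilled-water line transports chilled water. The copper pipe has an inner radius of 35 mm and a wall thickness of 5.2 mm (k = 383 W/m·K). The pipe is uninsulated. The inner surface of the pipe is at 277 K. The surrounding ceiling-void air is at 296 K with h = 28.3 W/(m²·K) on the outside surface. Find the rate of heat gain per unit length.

q′ ≈ 136 W/m

Cylindrical conduction, so R = ln(r₂/r₁)/(2πkL) per layer, in series:
R_copper pipe wall = ln(40.2/35)/(2π×383×1) = 5.756×10^-5 K/W
R_outer film = 1/(h_o·2πr_oL) = 1/(28.3×2π×0.0402×1) = 0.1399 K/W
R_total = 0.14 K/W
Q = ΔT/R_total = 19/0.14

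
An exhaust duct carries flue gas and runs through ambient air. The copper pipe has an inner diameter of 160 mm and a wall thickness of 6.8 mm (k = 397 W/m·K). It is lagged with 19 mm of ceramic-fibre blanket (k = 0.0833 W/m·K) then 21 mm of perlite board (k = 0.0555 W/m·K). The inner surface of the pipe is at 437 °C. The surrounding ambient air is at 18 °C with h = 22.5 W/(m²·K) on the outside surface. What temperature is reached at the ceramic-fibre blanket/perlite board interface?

Per-layer cylindrical resistances, series-summed:
R_copper pipe wall = ln(86.8/80)/(2π×397×1) = 3.27×10^-5 K/W
R_ceramic-fibre blanket = ln(105.8/86.8)/(2π×0.0833×1) = 0.3782 K/W
R_perlite board = ln(126.8/105.8)/(2π×0.0555×1) = 0.5192 K/W
R_outer film = 1/(h_o·2πr_oL) = 1/(22.5×2π×0.1268×1) = 0.05579 K/W
R_total = 0.9532 K/W
Q = ΔT/R_total = 419/0.9532
Q = 440 W/m
T_interface = T_inner − Q·ΣR(inner→interface) = 437 − 440×0.3782

T ≈ 271 °C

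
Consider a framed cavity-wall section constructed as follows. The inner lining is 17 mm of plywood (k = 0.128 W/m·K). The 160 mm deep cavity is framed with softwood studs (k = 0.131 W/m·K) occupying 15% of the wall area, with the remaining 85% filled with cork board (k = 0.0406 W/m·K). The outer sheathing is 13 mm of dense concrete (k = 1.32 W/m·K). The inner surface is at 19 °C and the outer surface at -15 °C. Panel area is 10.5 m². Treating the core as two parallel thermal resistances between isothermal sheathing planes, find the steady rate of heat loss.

Q ≈ 115 W

Sheathing layers in series; stud and cavity paths in parallel between them.
R_inner = 0.017/(0.128×10.5) = 0.01265 K/W
R_stud  = 0.16/(0.131×0.15×10.5) = 0.7755 K/W
R_cav   = 0.16/(0.0406×0.85×10.5) = 0.4416 K/W
1/R_core = 1/R_stud + 1/R_cav → R_core = 0.2814 K/W
R_outer = 0.013/(1.32×10.5) = 9.38×10^-4 K/W
R_total = 0.2949 K/W
Q = ΔT/R_total = 34/0.2949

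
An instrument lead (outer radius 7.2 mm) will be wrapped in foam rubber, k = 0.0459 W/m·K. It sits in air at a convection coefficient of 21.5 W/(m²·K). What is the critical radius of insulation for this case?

r_cr ≈ 2.13 mm

For a cylinder r_cr = k/h = 0.0459/21.5
r_cr = 2.13 mm; since the bare radius (7.2 mm) is above r_cr, any added insulation will reduce heat loss.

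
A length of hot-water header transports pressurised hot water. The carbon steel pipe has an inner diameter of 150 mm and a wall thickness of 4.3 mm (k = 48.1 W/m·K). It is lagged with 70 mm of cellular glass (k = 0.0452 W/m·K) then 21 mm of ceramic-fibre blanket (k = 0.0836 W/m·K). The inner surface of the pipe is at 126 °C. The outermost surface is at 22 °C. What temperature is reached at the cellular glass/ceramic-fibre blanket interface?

T ≈ 32.5 °C

For a radial system each layer contributes R = ln(r_out/r_in)/(2πkL); films add R = 1/(hA).
R_carbon steel pipe wall = ln(79.3/75)/(2π×48.1×1) = 1.845×10^-4 K/W
R_cellular glass = ln(149.3/79.3)/(2π×0.0452×1) = 2.228 K/W
R_ceramic-fibre blanket = ln(170.3/149.3)/(2π×0.0836×1) = 0.2505 K/W
R_total = 2.479 K/W
Q = ΔT/R_total = 104/2.479
Q = 42 W/m
T_interface = T_inner − Q·ΣR(inner→interface) = 126 − 42×2.228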